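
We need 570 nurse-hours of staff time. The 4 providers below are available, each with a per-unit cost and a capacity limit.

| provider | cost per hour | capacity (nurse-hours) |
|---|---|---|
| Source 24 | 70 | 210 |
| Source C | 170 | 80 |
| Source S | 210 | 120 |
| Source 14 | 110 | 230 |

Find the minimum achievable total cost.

Cheapest first:
Take 210 from Source 24 at 70 ; need 360 more.
Take 230 from Source 14 at 110 ; need 130 more.
Source C at 170: take all 80 nurse-hours ; 50 still needed.
Source S (210): take the remaining 50 ; done.
Cost = 210×70 + 230×110 + 80×170 + 50×210 = 64100.

64100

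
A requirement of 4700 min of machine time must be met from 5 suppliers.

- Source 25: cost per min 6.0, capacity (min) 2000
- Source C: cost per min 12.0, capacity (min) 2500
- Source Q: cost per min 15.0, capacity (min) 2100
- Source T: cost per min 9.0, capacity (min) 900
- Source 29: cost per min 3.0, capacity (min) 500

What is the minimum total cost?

Cheapest first:
Source 29 at 3.0: take all 500 min → 4200 still needed.
Take 2000 from Source 25 at 6.0 → need 2200 more.
Take 900 from Source T at 9.0 → need 1300 more.
Source C at 12.0: take 1300 of its 2500 → requirement met.
Source Q: unused.
Cost = 500×3.0 + 2000×6.0 + 900×9.0 + 1300×12.0 = 37200.

37200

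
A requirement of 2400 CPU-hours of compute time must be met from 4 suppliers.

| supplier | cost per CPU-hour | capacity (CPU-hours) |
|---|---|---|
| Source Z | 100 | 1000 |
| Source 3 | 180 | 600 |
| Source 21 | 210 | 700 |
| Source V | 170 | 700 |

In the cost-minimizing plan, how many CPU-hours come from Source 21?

100

Cheapest first:
Source Z (100): use full 1000 — 1400 CPU-hours to go.
Take 700 from Source V at 170 — need 700 more.
Take 600 from Source 3 at 180 — need 100 more.
Source 21 (210): take the remaining 100 — done.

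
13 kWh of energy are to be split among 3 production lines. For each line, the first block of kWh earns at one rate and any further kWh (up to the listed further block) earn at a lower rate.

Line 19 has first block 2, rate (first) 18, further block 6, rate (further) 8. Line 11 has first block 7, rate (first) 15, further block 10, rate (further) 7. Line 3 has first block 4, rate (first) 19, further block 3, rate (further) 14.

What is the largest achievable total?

Rank every tier by rate: Line 3/T1 19 > Line 19/T1 18 > Line 11/T1 15 > Line 3/T2 14 > Line 19/T2 8 > Line 11/T2 7.
Fill Line 3 T1 block (4 at 19) ; 9 left.
Fill Line 19 T1 block (2 at 18) ; 7 left.
Fill Line 11 T1 block (7 at 15) ; 0 left.
Total = 19×4 + 18×2 + 15×7 = 217.

217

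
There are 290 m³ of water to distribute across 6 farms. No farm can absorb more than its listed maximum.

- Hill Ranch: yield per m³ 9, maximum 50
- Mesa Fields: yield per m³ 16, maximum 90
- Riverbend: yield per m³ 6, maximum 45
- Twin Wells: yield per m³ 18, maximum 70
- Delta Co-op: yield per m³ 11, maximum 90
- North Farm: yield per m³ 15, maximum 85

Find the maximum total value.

Rank by yield per m³: Twin Wells 18 > Mesa Fields 16 > North Farm 15 > Delta Co-op 11 > Hill Ranch 9 > Riverbend 6.
Twin Wells: +70 to 70 (cap) — 220 left.
Give Mesa Fields 90 to hit its cap of 90 — 130 left.
Give North Farm 85 to hit its cap of 85 — 45 left.
Only 45 left; Delta Co-op takes them to reach 45.
Total = 16×90 + 18×70 + 11×45 + 15×85 = 4470.

4470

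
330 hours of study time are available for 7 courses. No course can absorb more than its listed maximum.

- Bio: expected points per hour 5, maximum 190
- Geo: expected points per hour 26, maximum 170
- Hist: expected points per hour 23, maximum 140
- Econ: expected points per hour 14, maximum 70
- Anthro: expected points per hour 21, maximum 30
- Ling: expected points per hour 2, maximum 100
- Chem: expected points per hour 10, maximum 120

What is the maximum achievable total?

Rank by expected points per hour: Geo 26 > Hist 23 > Anthro 21 > Econ 14 > Chem 10 > Bio 5 > Ling 2.
Give Geo 170 to hit its cap of 170 ; 160 left.
Give Hist 140 to hit its cap of 140 ; 20 left.
Anthro has room for 30 but only 20 remain, so it gets 20.
Total = 26×170 + 23×140 + 21×20 = 8060.

8060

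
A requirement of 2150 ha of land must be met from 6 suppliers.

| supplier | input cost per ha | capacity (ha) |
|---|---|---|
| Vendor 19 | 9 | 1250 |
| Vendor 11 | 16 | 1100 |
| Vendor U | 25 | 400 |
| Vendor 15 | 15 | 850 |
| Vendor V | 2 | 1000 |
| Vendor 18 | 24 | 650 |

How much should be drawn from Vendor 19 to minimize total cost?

1150

Cheapest first:
Take 1000 from Vendor V at 2 ; need 1150 more.
Vendor 19 (9): take the remaining 1150 ; done.
Vendor 15, Vendor 11, Vendor 18, Vendor U: unused.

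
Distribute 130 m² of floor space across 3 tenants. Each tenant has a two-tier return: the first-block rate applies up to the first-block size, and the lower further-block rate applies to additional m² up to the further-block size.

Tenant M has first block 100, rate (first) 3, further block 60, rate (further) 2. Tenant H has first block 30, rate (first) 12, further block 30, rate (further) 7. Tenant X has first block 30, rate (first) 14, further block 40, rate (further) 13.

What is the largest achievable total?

1510

Rank every tier by rate: Tenant X/T1 14 > Tenant X/T2 13 > Tenant H/T1 12 > Tenant H/T2 7 > Tenant M/T1 3 > Tenant M/T2 2.
Tenant X/T1 (14): +30 ; 100 left.
Tenant X T2 at 13: fill all 40 ; 60 left.
Tenant H/T1 (12): +30 ; 30 left.
Fill Tenant H T2 block (30 at 7) ; 0 left.
Total = 14×30 + 13×40 + 12×30 + 7×30 = 1510.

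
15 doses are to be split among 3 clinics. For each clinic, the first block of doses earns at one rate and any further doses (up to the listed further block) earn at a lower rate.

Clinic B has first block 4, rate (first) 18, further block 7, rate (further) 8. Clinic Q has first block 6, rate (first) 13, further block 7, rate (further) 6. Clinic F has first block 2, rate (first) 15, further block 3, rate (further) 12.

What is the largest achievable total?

216

Order all 6 blocks by rate: Clinic B/T1 18 > Clinic F/T1 15 > Clinic Q/T1 13 > Clinic F/T2 12 > Clinic B/T2 8 > Clinic Q/T2 6.
Clinic B/T1 (18): +4 ; 11 left.
Clinic F T1 at 15: fill all 2 ; 9 left.
Clinic Q T1 at 13: fill all 6 ; 3 left.
Clinic F T2 at 12: fill all 3 ; 0 left.
Total = 18×4 + 15×2 + 13×6 + 12×3 = 216.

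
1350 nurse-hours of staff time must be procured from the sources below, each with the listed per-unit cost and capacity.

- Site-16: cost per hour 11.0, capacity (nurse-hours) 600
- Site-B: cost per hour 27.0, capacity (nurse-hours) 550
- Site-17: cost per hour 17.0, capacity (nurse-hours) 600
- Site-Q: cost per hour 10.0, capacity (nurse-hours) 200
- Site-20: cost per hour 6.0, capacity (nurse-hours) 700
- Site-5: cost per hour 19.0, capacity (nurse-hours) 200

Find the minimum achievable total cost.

Cheapest first:
Take 700 from Site-20 at 6.0 — need 650 more.
Site-Q (10.0): use full 200 — 450 nurse-hours to go.
Site-16 (11.0): take the remaining 450 — done.
Site-17, Site-5, Site-B: unused.
Cost = 700×6.0 + 200×10.0 + 450×11.0 = 11150.

11150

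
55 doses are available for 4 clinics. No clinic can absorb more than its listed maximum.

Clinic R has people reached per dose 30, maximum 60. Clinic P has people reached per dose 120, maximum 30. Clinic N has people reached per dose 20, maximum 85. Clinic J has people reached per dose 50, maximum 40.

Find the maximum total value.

4850

Rank by people reached per dose: Clinic P 120 > Clinic J 50 > Clinic R 30 > Clinic N 20.
Clinic P: +30 to 30 (cap) → 25 left.
Only 25 left; Clinic J takes them to reach 25.
Total = 120×30 + 50×25 = 4850.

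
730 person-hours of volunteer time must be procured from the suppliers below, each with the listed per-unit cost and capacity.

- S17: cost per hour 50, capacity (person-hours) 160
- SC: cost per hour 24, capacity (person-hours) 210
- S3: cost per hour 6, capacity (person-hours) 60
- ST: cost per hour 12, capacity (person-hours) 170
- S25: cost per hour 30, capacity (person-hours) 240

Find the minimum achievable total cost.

17140

Use suppliers in increasing cost order.
Take 60 from S3 at 6 → need 670 more.
Take 170 from ST at 12 → need 500 more.
SC (24): use full 210 → 290 person-hours to go.
Take 240 from S25 at 30 → need 50 more.
S17 (50): take the remaining 50 → done.
Cost = 60×6 + 170×12 + 210×24 + 240×30 + 50×50 = 17140.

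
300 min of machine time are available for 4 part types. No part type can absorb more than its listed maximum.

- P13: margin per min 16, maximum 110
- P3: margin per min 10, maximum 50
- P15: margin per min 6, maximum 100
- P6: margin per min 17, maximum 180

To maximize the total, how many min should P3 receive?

Highest margin per min first: P6 17 > P13 16 > P3 10 > P15 6.
P6 takes 180 to reach its cap of 180 — 120 left.
P13 takes 110 to reach its cap of 110 — 10 left.
Only 10 left; P3 takes them to reach 10.

10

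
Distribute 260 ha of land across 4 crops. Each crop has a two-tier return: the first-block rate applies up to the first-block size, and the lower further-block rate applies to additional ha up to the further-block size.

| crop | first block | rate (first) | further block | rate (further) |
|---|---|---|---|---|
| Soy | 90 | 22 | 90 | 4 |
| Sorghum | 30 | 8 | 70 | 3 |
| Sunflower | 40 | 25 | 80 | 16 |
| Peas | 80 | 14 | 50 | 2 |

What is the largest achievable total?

4960

Rank every tier by rate: Sunflower/tier1 25 > Soy/tier1 22 > Sunflower/tier2 16 > Peas/tier1 14 > Sorghum/tier1 8 > Soy/tier2 4 > Sorghum/tier2 3 > Peas/tier2 2.
Fill Sunflower tier1 block (40 at 25) — 220 left.
Fill Soy tier1 block (90 at 22) — 130 left.
Fill Sunflower tier2 block (80 at 16) — 50 left.
Peas tier1 at 14: only 50 left, fill 50.
Total = 25×40 + 22×90 + 16×80 + 14×50 = 4960.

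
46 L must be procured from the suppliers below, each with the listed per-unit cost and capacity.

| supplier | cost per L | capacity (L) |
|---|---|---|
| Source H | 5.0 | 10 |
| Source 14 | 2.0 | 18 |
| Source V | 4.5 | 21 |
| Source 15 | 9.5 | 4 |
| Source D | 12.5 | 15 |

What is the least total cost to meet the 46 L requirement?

Fill from the cheapest supplier first.
Source 14 at 2.0: take all 18 L → 28 still needed.
Take 21 from Source V at 4.5 → need 7 more.
Source H (5.0): take the remaining 7 → done.
Source 15, Source D: unused.
Cost = 18×2.0 + 21×4.5 + 7×5.0 = 165.5.

165.5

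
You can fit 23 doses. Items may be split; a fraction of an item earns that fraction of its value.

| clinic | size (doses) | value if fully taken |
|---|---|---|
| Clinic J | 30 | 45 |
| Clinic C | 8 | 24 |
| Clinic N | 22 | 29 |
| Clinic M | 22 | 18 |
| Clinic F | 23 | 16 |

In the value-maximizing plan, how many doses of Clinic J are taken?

Rank by value-to-size ratio: Clinic C 24/8≈3, Clinic J 45/30≈1.5, Clinic N 29/22≈1.32, Clinic M 18/22≈0.818, Clinic F 16/23≈0.696.
Take all of Clinic C (8 doses, value 24) → 15 doses left.
15 doses left: a 15/30 share of Clinic J gives 45×15/30 = 22.5.

15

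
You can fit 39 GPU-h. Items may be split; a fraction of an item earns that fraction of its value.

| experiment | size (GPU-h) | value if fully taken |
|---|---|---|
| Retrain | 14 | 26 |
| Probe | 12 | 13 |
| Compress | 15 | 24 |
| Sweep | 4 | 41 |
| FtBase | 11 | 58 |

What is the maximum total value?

141

Best value per unit of size first: Sweep 41/4≈10.2, FtBase 58/11≈5.27, Retrain 26/14≈1.86, Compress 24/15≈1.6, Probe 13/12≈1.08.
All 4 GPU-h of Sweep fit (value 41) — 35 remain.
All 11 GPU-h of FtBase fit (value 58) — 24 remain.
All 14 GPU-h of Retrain fit (value 26) — 10 remain.
Fill the last 10 GPU-h with part of Compress: 10/15 of it earns 16.
Total value = 141.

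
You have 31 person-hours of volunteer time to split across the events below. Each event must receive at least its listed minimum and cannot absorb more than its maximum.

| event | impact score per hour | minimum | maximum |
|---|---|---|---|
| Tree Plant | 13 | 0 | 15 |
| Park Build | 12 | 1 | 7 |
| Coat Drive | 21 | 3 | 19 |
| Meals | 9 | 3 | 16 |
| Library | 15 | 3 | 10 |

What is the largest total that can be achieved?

558

Meeting every minimum uses 0+1+3+3+3 = 10 person-hours, leaving 21.
Highest impact score per hour first: Coat Drive 21 > Library 15 > Tree Plant 13 > Park Build 12 > Meals 9.
Coat Drive: +16 to 19 (cap) ; 5 left.
Library: +5 (room for 7) → 8. Pool exhausted.
Total = 12×1 + 21×19 + 9×3 + 15×8 = 558.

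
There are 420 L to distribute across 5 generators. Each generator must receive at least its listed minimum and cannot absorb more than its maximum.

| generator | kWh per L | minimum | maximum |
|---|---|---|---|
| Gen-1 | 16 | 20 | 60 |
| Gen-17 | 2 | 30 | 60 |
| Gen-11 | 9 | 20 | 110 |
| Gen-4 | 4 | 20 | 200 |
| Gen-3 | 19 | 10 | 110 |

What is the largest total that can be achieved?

4540

Meeting every minimum uses 20+30+20+20+10 = 100 L, leaving 320.
Highest kWh per L first: Gen-3 19 > Gen-1 16 > Gen-11 9 > Gen-4 4 > Gen-17 2.
Gen-3: +100 to 110 (cap) ; 220 left.
Gen-1: +40 to 60 (cap) ; 180 left.
Gen-11 takes 90 more to reach its cap of 110 ; 90 left.
Only 90 left; Gen-4 takes them to reach 110.
Total = 16×60 + 2×30 + 9×110 + 4×110 + 19×110 = 4540.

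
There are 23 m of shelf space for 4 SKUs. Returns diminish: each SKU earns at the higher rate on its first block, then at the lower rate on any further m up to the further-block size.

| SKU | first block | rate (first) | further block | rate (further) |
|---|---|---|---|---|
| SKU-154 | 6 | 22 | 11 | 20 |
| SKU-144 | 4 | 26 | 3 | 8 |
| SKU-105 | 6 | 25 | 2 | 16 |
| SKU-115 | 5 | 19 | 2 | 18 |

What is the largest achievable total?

526

Treat each block as its own option and order by rate: SKU-144/T1 26 > SKU-105/T1 25 > SKU-154/T1 22 > SKU-154/T2 20 > SKU-115/T1 19 > SKU-115/T2 18 > SKU-105/T2 16 > SKU-144/T2 8.
SKU-144 T1 at 26: fill all 4 ; 19 left.
SKU-105/T1 (25): +6 ; 13 left.
SKU-154 T1 at 22: fill all 6 ; 7 left.
SKU-154/T2: +7 of 11 at 20; pool empty.
Total = 26×4 + 25×6 + 22×6 + 20×7 = 526.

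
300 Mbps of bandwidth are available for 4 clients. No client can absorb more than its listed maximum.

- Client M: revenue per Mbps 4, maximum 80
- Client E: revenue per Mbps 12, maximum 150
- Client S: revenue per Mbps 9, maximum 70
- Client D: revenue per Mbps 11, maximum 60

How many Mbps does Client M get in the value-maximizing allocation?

Rank by revenue per Mbps: Client E 12 > Client D 11 > Client S 9 > Client M 4.
Give Client E 150 to hit its cap of 150 → 150 left.
Client D: +60 to 60 (cap) → 90 left.
Give Client S 70 to hit its cap of 70 → 20 left.
Client M has room for 80 but only 20 remain, so it gets 20.

20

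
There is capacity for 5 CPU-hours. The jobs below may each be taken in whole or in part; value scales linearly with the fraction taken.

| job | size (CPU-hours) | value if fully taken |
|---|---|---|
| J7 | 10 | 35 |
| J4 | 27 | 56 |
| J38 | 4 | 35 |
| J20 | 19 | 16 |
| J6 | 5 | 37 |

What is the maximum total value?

Sort by value density: J38 35/4≈8.75, J6 37/5≈7.4, J7 35/10≈3.5, J4 56/27≈2.07, J20 16/19≈0.842.
J38: take in full, 4 CPU-hours for value 35 — 1 left.
Only 1 CPU-hours remain; take 1/5 of J6 for value 37×1/5 = 7.4.
Total value = 42.4.

42.4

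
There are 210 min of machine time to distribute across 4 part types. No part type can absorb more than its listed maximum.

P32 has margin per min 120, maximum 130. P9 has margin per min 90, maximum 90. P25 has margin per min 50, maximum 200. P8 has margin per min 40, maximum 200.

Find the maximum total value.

Order the part types by margin per min: P32 120 > P9 90 > P25 50 > P8 40.
Give P32 130 to hit its cap of 130 → 80 left.
Only 80 left; P9 takes them to reach 80.
Total = 120×130 + 90×80 = 22800.

22800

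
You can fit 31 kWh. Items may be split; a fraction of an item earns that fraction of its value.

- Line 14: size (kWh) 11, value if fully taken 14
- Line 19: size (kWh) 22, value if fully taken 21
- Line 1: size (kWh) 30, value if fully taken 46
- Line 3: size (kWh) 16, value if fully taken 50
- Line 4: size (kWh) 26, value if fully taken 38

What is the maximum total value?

Best value per unit of size first: Line 3 50/16≈3.12, Line 1 46/30≈1.53, Line 4 38/26≈1.46, Line 14 14/11≈1.27, Line 19 21/22≈0.955.
Line 3: take in full, 16 kWh for value 50 ; 15 left.
15 kWh left: a 15/30 share of Line 1 gives 46×15/30 = 23.
Total value = 73.

73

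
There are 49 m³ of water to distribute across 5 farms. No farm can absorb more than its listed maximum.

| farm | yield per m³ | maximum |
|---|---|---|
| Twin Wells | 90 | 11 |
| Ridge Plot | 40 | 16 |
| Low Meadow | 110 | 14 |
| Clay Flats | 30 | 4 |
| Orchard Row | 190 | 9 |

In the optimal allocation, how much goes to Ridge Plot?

Order the farms by yield per m³: Orchard Row 190 > Low Meadow 110 > Twin Wells 90 > Ridge Plot 40 > Clay Flats 30.
Orchard Row: +9 to 9 (cap) → 40 left.
Give Low Meadow 14 to hit its cap of 14 → 26 left.
Twin Wells: +11 to 11 (cap) → 15 left.
Only 15 left; Ridge Plot takes them to reach 15.

15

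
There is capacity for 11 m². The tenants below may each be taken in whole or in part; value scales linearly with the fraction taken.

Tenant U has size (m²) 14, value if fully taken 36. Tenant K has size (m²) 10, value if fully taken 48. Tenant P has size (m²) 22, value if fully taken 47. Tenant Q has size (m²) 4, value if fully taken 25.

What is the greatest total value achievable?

Best value per unit of size first: Tenant Q 25/4≈6.25, Tenant K 48/10≈4.8, Tenant U 36/14≈2.57, Tenant P 47/22≈2.14.
All 4 m² of Tenant Q fit (value 25) ; 7 remain.
7 m² left: a 7/10 share of Tenant K gives 48×7/10 = 33.6.
Total value = 58.6.

58.6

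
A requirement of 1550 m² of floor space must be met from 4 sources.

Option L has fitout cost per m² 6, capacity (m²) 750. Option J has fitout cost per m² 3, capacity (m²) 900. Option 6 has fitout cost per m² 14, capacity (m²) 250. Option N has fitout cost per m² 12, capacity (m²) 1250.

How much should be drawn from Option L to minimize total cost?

Use sources in increasing cost order.
Option J at 3: take all 900 m² — 650 still needed.
Option L at 6: take 650 of its 750 — requirement met.
Option N, Option 6: unused.

650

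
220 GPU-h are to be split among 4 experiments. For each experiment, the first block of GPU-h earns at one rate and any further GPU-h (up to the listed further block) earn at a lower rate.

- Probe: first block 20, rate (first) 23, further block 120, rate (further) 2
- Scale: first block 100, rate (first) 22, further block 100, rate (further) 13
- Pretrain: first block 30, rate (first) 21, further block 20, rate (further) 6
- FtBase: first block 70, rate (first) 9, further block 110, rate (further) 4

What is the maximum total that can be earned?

Order all 8 blocks by rate: Probe/first 23 > Scale/first 22 > Pretrain/first 21 > Scale/second 13 > FtBase/first 9 > Pretrain/second 6 > FtBase/second 4 > Probe/second 2.
Probe first at 23: fill all 20 ; 200 left.
Scale/first (22): +100 ; 100 left.
Fill Pretrain first block (30 at 21) ; 70 left.
Scale second at 13: only 70 left, fill 70.
Total = 23×20 + 22×100 + 21×30 + 13×70 = 4200.

4200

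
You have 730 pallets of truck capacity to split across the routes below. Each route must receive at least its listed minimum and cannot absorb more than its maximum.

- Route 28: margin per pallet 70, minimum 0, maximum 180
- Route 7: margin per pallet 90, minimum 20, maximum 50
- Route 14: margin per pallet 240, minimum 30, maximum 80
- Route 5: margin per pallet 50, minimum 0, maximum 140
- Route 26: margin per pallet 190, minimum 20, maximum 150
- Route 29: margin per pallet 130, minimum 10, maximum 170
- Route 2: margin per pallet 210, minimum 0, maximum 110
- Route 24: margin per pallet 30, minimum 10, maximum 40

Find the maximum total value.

Meeting every minimum uses 0+20+30+0+20+10+0+10 = 90 pallets, leaving 640.
Order the routes by margin per pallet: Route 14 240 > Route 2 210 > Route 26 190 > Route 29 130 > Route 7 90 > Route 28 70 > Route 5 50 > Route 24 30.
Route 14 takes 50 more to reach its cap of 80 → 590 left.
Give Route 2 110 more to hit its cap of 110 → 480 left.
Route 26 takes 130 more to reach its cap of 150 → 350 left.
Route 29 takes 160 more to reach its cap of 170 → 190 left.
Route 7: +30 to 50 (cap) → 160 left.
Only 160 left; Route 28 takes them to reach 160.
Total = 70×160 + 90×50 + 240×80 + 190×150 + 130×170 + 210×110 + 30×10 = 108900.

108900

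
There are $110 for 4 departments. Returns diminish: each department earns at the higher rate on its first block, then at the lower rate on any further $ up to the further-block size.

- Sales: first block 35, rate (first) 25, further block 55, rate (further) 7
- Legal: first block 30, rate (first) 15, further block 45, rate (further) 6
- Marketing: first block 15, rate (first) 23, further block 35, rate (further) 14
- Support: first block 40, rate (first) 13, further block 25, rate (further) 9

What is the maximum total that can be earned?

Rank every tier by rate: Sales/tier1 25 > Marketing/tier1 23 > Legal/tier1 15 > Marketing/tier2 14 > Support/tier1 13 > Support/tier2 9 > Sales/tier2 7 > Legal/tier2 6.
Sales/tier1 (25): +35 — 75 left.
Fill Marketing tier1 block (15 at 23) — 60 left.
Legal/tier1 (15): +30 — 30 left.
Marketing/tier2: +30 of 35 at 14; pool empty.
Total = 25×35 + 23×15 + 15×30 + 14×30 = 2090.

2090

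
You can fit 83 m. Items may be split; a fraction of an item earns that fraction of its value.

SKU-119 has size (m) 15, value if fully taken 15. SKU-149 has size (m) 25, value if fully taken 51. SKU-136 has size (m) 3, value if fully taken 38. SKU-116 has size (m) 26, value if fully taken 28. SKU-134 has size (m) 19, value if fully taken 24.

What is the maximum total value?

Best value per unit of size first: SKU-136 38/3≈12.7, SKU-149 51/25≈2.04, SKU-134 24/19≈1.26, SKU-116 28/26≈1.08, SKU-119 15/15≈1.
Take all of SKU-136 (3 m, value 38) → 80 m left.
All 25 m of SKU-149 fit (value 51) → 55 remain.
Take all of SKU-134 (19 m, value 24) → 36 m left.
All 26 m of SKU-116 fit (value 28) → 10 remain.
10 m left: a 10/15 share of SKU-119 gives 15×10/15 = 10.
Total value = 151.

151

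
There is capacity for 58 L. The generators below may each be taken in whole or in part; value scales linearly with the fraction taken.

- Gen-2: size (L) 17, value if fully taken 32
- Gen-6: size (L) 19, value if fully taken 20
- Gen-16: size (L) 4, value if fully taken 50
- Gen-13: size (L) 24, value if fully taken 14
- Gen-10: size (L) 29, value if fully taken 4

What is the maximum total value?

Best value per unit of size first: Gen-16 50/4≈12.5, Gen-2 32/17≈1.88, Gen-6 20/19≈1.05, Gen-13 14/24≈0.583, Gen-10 4/29≈0.138.
Take all of Gen-16 (4 L, value 50) ; 54 L left.
Gen-2: take in full, 17 L for value 32 ; 37 left.
Gen-6: take in full, 19 L for value 20 ; 18 left.
Fill the last 18 L with part of Gen-13: 18/24 of it earns 10.5.
Total value = 112.5.

112.5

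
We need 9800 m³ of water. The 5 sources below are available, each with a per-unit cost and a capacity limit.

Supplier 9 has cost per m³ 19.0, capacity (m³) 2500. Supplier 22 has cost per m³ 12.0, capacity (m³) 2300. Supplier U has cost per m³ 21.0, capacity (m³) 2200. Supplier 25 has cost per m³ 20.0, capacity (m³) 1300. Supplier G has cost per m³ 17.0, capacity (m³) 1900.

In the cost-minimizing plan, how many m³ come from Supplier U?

1800

Fill from the cheapest source first.
Supplier 22 (12.0): use full 2300 → 7500 m³ to go.
Supplier G (17.0): use full 1900 → 5600 m³ to go.
Supplier 9 at 19.0: take all 2500 m³ → 3100 still needed.
Take 1300 from Supplier 25 at 20.0 → need 1800 more.
Supplier U at 21.0: take 1800 of its 2200 → requirement met.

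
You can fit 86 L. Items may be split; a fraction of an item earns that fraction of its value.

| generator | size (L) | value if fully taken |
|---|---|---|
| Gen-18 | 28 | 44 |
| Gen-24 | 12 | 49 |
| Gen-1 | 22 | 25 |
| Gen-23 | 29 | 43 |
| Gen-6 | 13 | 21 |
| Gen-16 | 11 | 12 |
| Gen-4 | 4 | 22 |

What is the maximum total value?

Rank by value-to-size ratio: Gen-4 22/4≈5.5, Gen-24 49/12≈4.08, Gen-6 21/13≈1.62, Gen-18 44/28≈1.57, Gen-23 43/29≈1.48, Gen-1 25/22≈1.14, Gen-16 12/11≈1.09.
All 4 L of Gen-4 fit (value 22) → 82 remain.
Gen-24: take in full, 12 L for value 49 → 70 left.
Take all of Gen-6 (13 L, value 21) → 57 L left.
Gen-18: take in full, 28 L for value 44 → 29 left.
All 29 L of Gen-23 fit (value 43) → 0 remain.
Total value = 179.

179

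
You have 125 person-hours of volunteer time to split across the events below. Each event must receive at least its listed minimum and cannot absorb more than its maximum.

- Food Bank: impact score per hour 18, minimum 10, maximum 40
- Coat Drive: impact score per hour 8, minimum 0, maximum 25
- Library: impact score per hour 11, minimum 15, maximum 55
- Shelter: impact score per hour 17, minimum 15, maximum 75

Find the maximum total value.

2075

Meeting every minimum uses 10+0+15+15 = 40 person-hours, leaving 85.
Rank by impact score per hour: Food Bank 18 > Shelter 17 > Library 11 > Coat Drive 8.
Food Bank: +30 to 40 (cap) — 55 left.
Shelter: +55 (room for 60) → 70. Pool exhausted.
Total = 18×40 + 11×15 + 17×70 = 2075.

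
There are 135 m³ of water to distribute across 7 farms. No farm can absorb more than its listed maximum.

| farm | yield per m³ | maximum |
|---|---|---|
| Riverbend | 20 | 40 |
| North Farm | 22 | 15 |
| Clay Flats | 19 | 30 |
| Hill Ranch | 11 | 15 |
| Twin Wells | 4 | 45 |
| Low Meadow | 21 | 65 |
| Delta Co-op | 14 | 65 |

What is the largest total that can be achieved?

2780

Highest yield per m³ first: North Farm 22 > Low Meadow 21 > Riverbend 20 > Clay Flats 19 > Delta Co-op 14 > Hill Ranch 11 > Twin Wells 4.
North Farm: +15 to 15 (cap) ; 120 left.
Low Meadow: +65 to 65 (cap) ; 55 left.
Riverbend takes 40 to reach its cap of 40 ; 15 left.
Clay Flats: +15 (room for 30) → 15. Pool exhausted.
Total = 20×40 + 22×15 + 19×15 + 21×65 = 2780.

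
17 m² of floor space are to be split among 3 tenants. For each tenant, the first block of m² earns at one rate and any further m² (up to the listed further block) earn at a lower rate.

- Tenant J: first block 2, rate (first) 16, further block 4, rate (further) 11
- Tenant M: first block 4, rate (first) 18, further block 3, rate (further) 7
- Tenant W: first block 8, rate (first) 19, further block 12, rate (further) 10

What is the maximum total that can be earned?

289

Order all 6 blocks by rate: Tenant W/T1 19 > Tenant M/T1 18 > Tenant J/T1 16 > Tenant J/T2 11 > Tenant W/T2 10 > Tenant M/T2 7.
Tenant W/T1 (19): +8 ; 9 left.
Fill Tenant M T1 block (4 at 18) ; 5 left.
Tenant J T1 at 16: fill all 2 ; 3 left.
Tenant J T2 at 11: only 3 left, fill 3.
Total = 19×8 + 18×4 + 16×2 + 11×3 = 289.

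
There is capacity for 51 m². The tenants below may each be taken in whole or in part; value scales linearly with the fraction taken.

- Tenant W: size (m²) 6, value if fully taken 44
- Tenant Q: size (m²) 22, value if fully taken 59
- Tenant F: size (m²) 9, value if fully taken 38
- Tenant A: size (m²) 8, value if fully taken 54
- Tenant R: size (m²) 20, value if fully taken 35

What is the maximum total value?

205.5

Rank by value-to-size ratio: Tenant W 44/6≈7.33, Tenant A 54/8≈6.75, Tenant F 38/9≈4.22, Tenant Q 59/22≈2.68, Tenant R 35/20≈1.75.
Take all of Tenant W (6 m², value 44) → 45 m² left.
All 8 m² of Tenant A fit (value 54) → 37 remain.
Take all of Tenant F (9 m², value 38) → 28 m² left.
All 22 m² of Tenant Q fit (value 59) → 6 remain.
Fill the last 6 m² with part of Tenant R: 6/20 of it earns 10.5.
Total value = 205.5.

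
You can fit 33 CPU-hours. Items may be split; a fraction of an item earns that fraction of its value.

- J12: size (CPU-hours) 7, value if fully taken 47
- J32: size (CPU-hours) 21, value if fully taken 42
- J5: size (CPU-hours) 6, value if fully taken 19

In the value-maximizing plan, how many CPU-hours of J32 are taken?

20

Best value per unit of size first: J12 47/7≈6.71, J5 19/6≈3.17, J32 42/21≈2.
All 7 CPU-hours of J12 fit (value 47) ; 26 remain.
Take all of J5 (6 CPU-hours, value 19) ; 20 CPU-hours left.
Fill the last 20 CPU-hours with part of J32: 20/21 of it earns 40.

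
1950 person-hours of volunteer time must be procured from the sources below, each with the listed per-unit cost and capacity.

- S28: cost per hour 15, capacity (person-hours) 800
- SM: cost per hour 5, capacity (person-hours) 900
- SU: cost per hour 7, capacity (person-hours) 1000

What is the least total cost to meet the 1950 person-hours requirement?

Cheapest first:
SM (5): use full 900 ; 1050 person-hours to go.
SU at 7: take all 1000 person-hours ; 50 still needed.
S28 at 15: take 50 of its 800 ; requirement met.
Cost = 900×5 + 1000×7 + 50×15 = 12250.

12250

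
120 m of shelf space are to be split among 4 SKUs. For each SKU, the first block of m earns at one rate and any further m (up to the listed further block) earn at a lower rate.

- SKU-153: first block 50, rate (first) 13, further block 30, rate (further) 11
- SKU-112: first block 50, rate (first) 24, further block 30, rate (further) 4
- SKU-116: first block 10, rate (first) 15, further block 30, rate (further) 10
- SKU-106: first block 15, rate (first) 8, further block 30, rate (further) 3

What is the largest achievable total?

2110

Order all 8 blocks by rate: SKU-112/T1 24 > SKU-116/T1 15 > SKU-153/T1 13 > SKU-153/T2 11 > SKU-116/T2 10 > SKU-106/T1 8 > SKU-112/T2 4 > SKU-106/T2 3.
SKU-112/T1 (24): +50 ; 70 left.
SKU-116 T1 at 15: fill all 10 ; 60 left.
SKU-153/T1 (13): +50 ; 10 left.
10 remain; put them into SKU-153 T2 at 11.
Total = 24×50 + 15×10 + 13×50 + 11×10 = 2110.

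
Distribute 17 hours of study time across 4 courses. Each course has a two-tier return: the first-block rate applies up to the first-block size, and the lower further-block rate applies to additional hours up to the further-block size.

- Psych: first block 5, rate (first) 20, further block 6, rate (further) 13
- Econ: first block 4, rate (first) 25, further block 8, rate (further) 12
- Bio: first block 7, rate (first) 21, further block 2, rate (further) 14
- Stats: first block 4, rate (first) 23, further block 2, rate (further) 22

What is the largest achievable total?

383

Treat each block as its own option and order by rate: Econ/tier1 25 > Stats/tier1 23 > Stats/tier2 22 > Bio/tier1 21 > Psych/tier1 20 > Bio/tier2 14 > Psych/tier2 13 > Econ/tier2 12.
Fill Econ tier1 block (4 at 25) → 13 left.
Stats/tier1 (23): +4 → 9 left.
Stats tier2 at 22: fill all 2 → 7 left.
Fill Bio tier1 block (7 at 21) → 0 left.
Total = 25×4 + 23×4 + 22×2 + 21×7 = 383.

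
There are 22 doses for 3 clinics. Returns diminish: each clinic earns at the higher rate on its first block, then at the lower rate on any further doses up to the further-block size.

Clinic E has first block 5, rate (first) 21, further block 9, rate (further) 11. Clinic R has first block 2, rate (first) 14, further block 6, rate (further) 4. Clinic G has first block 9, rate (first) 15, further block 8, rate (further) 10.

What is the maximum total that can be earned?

Order all 6 blocks by rate: Clinic E/first 21 > Clinic G/first 15 > Clinic R/first 14 > Clinic E/second 11 > Clinic G/second 10 > Clinic R/second 4.
Fill Clinic E first block (5 at 21) — 17 left.
Fill Clinic G first block (9 at 15) — 8 left.
Clinic R first at 14: fill all 2 — 6 left.
6 remain; put them into Clinic E second at 11.
Total = 21×5 + 15×9 + 14×2 + 11×6 = 334.

334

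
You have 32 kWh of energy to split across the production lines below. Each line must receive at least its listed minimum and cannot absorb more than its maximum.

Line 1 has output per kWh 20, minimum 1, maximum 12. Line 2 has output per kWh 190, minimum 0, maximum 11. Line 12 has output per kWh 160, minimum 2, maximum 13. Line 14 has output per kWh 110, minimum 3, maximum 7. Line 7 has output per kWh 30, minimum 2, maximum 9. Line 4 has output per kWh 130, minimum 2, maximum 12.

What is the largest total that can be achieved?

4840

Meeting every minimum uses 1+0+2+3+2+2 = 10 kWh, leaving 22.
Order the production lines by output per kWh: Line 2 190 > Line 12 160 > Line 4 130 > Line 14 110 > Line 7 30 > Line 1 20.
Line 2 takes 11 more to reach its cap of 11 → 11 left.
Give Line 12 11 more to hit its cap of 13 → 0 left.
Total = 20×1 + 190×11 + 160×13 + 110×3 + 30×2 + 130×2 = 4840.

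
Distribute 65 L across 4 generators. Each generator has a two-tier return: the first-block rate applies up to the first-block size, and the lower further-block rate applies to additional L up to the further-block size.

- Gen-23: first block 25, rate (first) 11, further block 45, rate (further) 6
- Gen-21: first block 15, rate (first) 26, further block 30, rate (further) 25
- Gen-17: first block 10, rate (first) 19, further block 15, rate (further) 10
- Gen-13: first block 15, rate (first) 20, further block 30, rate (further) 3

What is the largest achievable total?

1535

Order all 8 blocks by rate: Gen-21/tier1 26 > Gen-21/tier2 25 > Gen-13/tier1 20 > Gen-17/tier1 19 > Gen-23/tier1 11 > Gen-17/tier2 10 > Gen-23/tier2 6 > Gen-13/tier2 3.
Gen-21/tier1 (26): +15 ; 50 left.
Gen-21 tier2 at 25: fill all 30 ; 20 left.
Gen-13 tier1 at 20: fill all 15 ; 5 left.
Gen-17/tier1: +5 of 10 at 19; pool empty.
Total = 26×15 + 25×30 + 20×15 + 19×5 = 1535.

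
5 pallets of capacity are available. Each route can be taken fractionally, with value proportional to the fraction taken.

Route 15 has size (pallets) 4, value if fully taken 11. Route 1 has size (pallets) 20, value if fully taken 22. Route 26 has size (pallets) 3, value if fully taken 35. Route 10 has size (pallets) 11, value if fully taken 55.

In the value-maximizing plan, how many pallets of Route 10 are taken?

Best value per unit of size first: Route 26 35/3≈11.7, Route 10 55/11≈5, Route 15 11/4≈2.75, Route 1 22/20≈1.1.
Take all of Route 26 (3 pallets, value 35) → 2 pallets left.
2 pallets left: a 2/11 share of Route 10 gives 55×2/11 = 10.

2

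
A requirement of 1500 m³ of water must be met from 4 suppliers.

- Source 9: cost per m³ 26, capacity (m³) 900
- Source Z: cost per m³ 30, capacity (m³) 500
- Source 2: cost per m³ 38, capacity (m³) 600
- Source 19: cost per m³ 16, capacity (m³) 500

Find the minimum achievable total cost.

34400

Fill from the cheapest supplier first.
Source 19 at 16: take all 500 m³ → 1000 still needed.
Source 9 (26): use full 900 → 100 m³ to go.
Source Z at 30: take 100 of its 500 → requirement met.
Source 2: unused.
Cost = 500×16 + 900×26 + 100×30 = 34400.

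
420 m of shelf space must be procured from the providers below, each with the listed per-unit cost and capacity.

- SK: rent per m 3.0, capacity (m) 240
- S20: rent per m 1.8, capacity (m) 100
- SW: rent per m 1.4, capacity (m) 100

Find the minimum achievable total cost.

980

Cheapest first:
Take 100 from SW at 1.4 → need 320 more.
Take 100 from S20 at 1.8 → need 220 more.
SK (3.0): take the remaining 220 → done.
Cost = 100×1.4 + 100×1.8 + 220×3.0 = 980.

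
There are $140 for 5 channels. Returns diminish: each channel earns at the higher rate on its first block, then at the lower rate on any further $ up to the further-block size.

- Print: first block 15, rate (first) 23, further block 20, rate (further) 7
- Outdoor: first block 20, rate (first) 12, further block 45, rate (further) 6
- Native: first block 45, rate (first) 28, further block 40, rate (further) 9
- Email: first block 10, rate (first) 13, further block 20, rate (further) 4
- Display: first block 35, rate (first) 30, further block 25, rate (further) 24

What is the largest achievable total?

Rank every tier by rate: Display/first 30 > Native/first 28 > Display/second 24 > Print/first 23 > Email/first 13 > Outdoor/first 12 > Native/second 9 > Print/second 7 > Outdoor/second 6 > Email/second 4.
Display first at 30: fill all 35 ; 105 left.
Native/first (28): +45 ; 60 left.
Display/second (24): +25 ; 35 left.
Fill Print first block (15 at 23) ; 20 left.
Email/first (13): +10 ; 10 left.
Outdoor first at 12: only 10 left, fill 10.
Total = 30×35 + 28×45 + 24×25 + 23×15 + 13×10 + 12×10 = 3505.

3505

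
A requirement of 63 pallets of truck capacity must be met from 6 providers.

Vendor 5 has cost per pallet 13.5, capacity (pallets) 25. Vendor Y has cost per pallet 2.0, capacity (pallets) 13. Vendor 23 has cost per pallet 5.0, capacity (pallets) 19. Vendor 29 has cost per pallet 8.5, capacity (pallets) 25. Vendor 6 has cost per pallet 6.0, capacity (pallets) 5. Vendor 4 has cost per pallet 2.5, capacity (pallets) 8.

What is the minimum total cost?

324

Use providers in increasing cost order.
Vendor Y (2.0): use full 13 ; 50 pallets to go.
Take 8 from Vendor 4 at 2.5 ; need 42 more.
Vendor 23 at 5.0: take all 19 pallets ; 23 still needed.
Take 5 from Vendor 6 at 6.0 ; need 18 more.
Take 18 from Vendor 29 at 8.5 to finish.
Vendor 5: unused.
Cost = 13×2.0 + 8×2.5 + 19×5.0 + 5×6.0 + 18×8.5 = 324.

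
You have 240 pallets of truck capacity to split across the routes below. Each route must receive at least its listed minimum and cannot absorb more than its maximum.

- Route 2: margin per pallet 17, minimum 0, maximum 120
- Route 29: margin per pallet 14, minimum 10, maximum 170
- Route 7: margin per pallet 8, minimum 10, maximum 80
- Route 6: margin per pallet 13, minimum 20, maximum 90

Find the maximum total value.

Meeting every minimum uses 0+10+10+20 = 40 pallets, leaving 200.
Rank by margin per pallet: Route 2 17 > Route 29 14 > Route 6 13 > Route 7 8.
Route 2: +120 to 120 (cap) ; 80 left.
Only 80 left; Route 29 takes them to reach 90.
Total = 17×120 + 14×90 + 8×10 + 13×20 = 3640.

3640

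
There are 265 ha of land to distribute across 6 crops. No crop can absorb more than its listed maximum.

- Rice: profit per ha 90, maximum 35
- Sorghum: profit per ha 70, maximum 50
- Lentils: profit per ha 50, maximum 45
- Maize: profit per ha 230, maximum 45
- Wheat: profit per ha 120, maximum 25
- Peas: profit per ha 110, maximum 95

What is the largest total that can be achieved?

31200

Order the crops by profit per ha: Maize 230 > Wheat 120 > Peas 110 > Rice 90 > Sorghum 70 > Lentils 50.
Maize takes 45 to reach its cap of 45 → 220 left.
Give Wheat 25 to hit its cap of 25 → 195 left.
Give Peas 95 to hit its cap of 95 → 100 left.
Give Rice 35 to hit its cap of 35 → 65 left.
Give Sorghum 50 to hit its cap of 50 → 15 left.
Only 15 left; Lentils takes them to reach 15.
Total = 90×35 + 70×50 + 50×15 + 230×45 + 120×25 + 110×95 = 31200.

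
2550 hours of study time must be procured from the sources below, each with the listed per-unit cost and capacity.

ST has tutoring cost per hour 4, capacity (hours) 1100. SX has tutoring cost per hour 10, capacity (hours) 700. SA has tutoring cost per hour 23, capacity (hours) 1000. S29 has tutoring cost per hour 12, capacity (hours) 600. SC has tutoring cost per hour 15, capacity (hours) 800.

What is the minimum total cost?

Use sources in increasing cost order.
Take 1100 from ST at 4 — need 1450 more.
SX (10): use full 700 — 750 hours to go.
S29 (12): use full 600 — 150 hours to go.
Take 150 from SC at 15 to finish.
SA: unused.
Cost = 1100×4 + 700×10 + 600×12 + 150×15 = 20850.

20850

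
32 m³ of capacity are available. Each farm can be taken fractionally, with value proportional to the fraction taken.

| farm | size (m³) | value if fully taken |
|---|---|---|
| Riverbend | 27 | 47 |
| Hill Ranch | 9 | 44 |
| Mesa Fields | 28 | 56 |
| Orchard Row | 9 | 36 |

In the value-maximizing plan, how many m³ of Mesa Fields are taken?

Sort by value density: Hill Ranch 44/9≈4.89, Orchard Row 36/9≈4, Mesa Fields 56/28≈2, Riverbend 47/27≈1.74.
Hill Ranch: take in full, 9 m³ for value 44 — 23 left.
Orchard Row: take in full, 9 m³ for value 36 — 14 left.
14 m³ left: a 14/28 share of Mesa Fields gives 56×14/28 = 28.

14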